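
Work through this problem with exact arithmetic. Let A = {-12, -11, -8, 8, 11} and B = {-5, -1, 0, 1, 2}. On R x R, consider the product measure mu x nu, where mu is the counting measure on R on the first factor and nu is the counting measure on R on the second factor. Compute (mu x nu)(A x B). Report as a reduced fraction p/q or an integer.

For a measurable rectangle A x B, the product measure satisfies
  (mu x nu)(A x B) = mu(A) * nu(B).
  mu(A) = 5.
  nu(B) = 5.
  (mu x nu)(A x B) = 5 * 5 = 25.

25


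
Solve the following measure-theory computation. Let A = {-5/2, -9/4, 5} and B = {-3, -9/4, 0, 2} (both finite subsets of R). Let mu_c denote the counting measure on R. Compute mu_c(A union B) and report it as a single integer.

Counting measure on a finite set equals cardinality. By inclusion-exclusion, |A union B| = |A| + |B| - |A cap B|.
|A| = 3, |B| = 4, |A cap B| = 1.
So mu_c(A union B) = 3 + 4 - 1 = 6.

6


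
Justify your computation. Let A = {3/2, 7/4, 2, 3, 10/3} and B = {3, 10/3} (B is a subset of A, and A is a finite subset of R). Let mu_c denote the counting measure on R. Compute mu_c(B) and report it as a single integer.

Counting measure assigns mu_c(E) = |E| (number of elements) when E is finite.
B has 2 element(s), so mu_c(B) = 2.

2


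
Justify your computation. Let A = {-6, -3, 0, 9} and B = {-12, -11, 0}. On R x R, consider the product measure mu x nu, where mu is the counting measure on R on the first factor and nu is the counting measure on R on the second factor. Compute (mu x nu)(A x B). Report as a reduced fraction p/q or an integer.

For a measurable rectangle A x B, the product measure satisfies
  (mu x nu)(A x B) = mu(A) * nu(B).
  mu(A) = 4.
  nu(B) = 3.
  (mu x nu)(A x B) = 4 * 3 = 12.

12


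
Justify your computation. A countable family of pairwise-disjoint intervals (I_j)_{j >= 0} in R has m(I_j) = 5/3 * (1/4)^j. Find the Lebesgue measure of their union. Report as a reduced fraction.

By countable additivity of the Lebesgue measure on pairwise disjoint measurable sets,
  m(union_{j >= 0} I_j) = sum_{j >= 0} m(I_j) = sum_{j >= 0} a * r^j,
  with a = 5/3 and r = 1/4.
Since 0 < r = 1/4 < 1, the geometric series converges:
  sum_{j >= 0} a * r^j = a / (1 - r).
  = 5/3 / (1 - 1/4)
  = 5/3 / (3/4)
  = 20/9.

20/9


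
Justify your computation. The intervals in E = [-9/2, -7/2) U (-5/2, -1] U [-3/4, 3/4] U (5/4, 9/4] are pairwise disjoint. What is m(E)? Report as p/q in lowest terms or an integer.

For pairwise disjoint intervals, m(union_i I_i) = sum_i m(I_i),
and m is invariant under swapping open/closed endpoints (single points have measure 0).
So m(E) = sum_i (b_i - a_i).
  I_1 has length -7/2 - (-9/2) = 1.
  I_2 has length -1 - (-5/2) = 3/2.
  I_3 has length 3/4 - (-3/4) = 3/2.
  I_4 has length 9/4 - 5/4 = 1.
Summing:
  m(E) = 1 + 3/2 + 3/2 + 1 = 5.

5


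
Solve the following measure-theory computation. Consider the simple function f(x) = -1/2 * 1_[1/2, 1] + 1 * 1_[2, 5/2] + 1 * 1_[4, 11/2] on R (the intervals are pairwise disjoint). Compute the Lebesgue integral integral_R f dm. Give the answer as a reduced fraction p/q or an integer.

For a simple function f = sum_i c_i * 1_{A_i} with disjoint A_i,
  integral f dm = sum_i c_i * m(A_i).
Lengths of the A_i:
  m(A_1) = 1 - 1/2 = 1/2.
  m(A_2) = 5/2 - 2 = 1/2.
  m(A_3) = 11/2 - 4 = 3/2.
Contributions c_i * m(A_i):
  (-1/2) * (1/2) = -1/4.
  (1) * (1/2) = 1/2.
  (1) * (3/2) = 3/2.
Total: -1/4 + 1/2 + 3/2 = 7/4.

7/4


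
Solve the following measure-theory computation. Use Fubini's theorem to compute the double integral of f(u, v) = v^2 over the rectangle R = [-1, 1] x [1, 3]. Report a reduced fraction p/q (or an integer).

f(u, v) is a tensor product of a function of u and a function of v, and both factors are bounded continuous (hence Lebesgue integrable) on the rectangle, so Fubini's theorem applies:
  integral_R f d(m x m) = (integral_a1^b1 1 du) * (integral_a2^b2 v^2 dv).
Inner integral in u: integral_{-1}^{1} 1 du = (1^1 - (-1)^1)/1
  = 2.
Inner integral in v: integral_{1}^{3} v^2 dv = (3^3 - 1^3)/3
  = 26/3.
Product: (2) * (26/3) = 52/3.

52/3


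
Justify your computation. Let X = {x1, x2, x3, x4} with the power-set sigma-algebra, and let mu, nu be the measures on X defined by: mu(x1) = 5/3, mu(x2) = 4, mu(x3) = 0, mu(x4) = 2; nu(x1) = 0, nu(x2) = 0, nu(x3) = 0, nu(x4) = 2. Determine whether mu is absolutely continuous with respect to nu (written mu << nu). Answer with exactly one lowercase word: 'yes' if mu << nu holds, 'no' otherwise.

mu << nu means: every nu-null measurable set is also mu-null; equivalently, for every atom x, if nu({x}) = 0 then mu({x}) = 0.
Checking each atom:
  x1: nu = 0, mu = 5/3 > 0 -> violates mu << nu.
  x2: nu = 0, mu = 4 > 0 -> violates mu << nu.
  x3: nu = 0, mu = 0 -> consistent with mu << nu.
  x4: nu = 2 > 0 -> no constraint.
The atom(s) x1, x2 violate the condition (nu = 0 but mu > 0). Therefore mu is NOT absolutely continuous w.r.t. nu.

no


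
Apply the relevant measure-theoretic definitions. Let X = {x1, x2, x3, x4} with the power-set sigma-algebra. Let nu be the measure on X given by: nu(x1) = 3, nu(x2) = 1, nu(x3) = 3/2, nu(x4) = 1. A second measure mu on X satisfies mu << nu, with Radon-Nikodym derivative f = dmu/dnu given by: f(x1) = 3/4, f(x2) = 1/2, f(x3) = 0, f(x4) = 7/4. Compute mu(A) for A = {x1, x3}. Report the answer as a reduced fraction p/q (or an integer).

By the defining property of the Radon-Nikodym derivative, for every measurable set A,
  mu(A) = integral_A f dnu.
Since nu is a discrete measure concentrated on the atoms of X, the integral over A reduces to the sum
  mu(A) = sum_{x in A} f(x) * nu({x}).
Computing each term:
  x1: f(x1) * nu(x1) = 3/4 * 3 = 9/4.
  x3: f(x3) * nu(x3) = 0 * 3/2 = 0.
Summing: mu(A) = 9/4 + 0 = 9/4.

9/4


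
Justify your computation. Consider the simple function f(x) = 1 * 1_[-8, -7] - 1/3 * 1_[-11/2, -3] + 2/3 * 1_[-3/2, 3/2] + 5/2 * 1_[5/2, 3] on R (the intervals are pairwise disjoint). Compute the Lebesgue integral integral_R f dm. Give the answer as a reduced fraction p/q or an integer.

For a simple function f = sum_i c_i * 1_{A_i} with disjoint A_i,
  integral f dm = sum_i c_i * m(A_i).
Lengths of the A_i:
  m(A_1) = -7 - (-8) = 1.
  m(A_2) = -3 - (-11/2) = 5/2.
  m(A_3) = 3/2 - (-3/2) = 3.
  m(A_4) = 3 - 5/2 = 1/2.
Contributions c_i * m(A_i):
  (1) * (1) = 1.
  (-1/3) * (5/2) = -5/6.
  (2/3) * (3) = 2.
  (5/2) * (1/2) = 5/4.
Total: 1 - 5/6 + 2 + 5/4 = 41/12.

41/12


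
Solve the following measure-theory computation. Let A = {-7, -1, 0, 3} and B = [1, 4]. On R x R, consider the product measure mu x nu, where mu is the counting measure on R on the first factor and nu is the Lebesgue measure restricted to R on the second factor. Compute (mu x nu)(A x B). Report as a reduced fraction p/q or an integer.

For a measurable rectangle A x B, the product measure satisfies
  (mu x nu)(A x B) = mu(A) * nu(B).
  mu(A) = 4.
  nu(B) = 3.
  (mu x nu)(A x B) = 4 * 3 = 12.

12


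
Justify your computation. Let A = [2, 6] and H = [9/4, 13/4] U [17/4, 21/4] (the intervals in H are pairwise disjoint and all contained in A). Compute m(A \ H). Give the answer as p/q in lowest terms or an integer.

The ambient interval has length m(A) = 6 - 2 = 4.
Since the holes are disjoint and sit inside A, by finite additivity
  m(H) = sum_i (b_i - a_i), and m(A \ H) = m(A) - m(H).
Computing the hole measures:
  m(H_1) = 13/4 - 9/4 = 1.
  m(H_2) = 21/4 - 17/4 = 1.
Summed: m(H) = 1 + 1 = 2.
So m(A \ H) = 4 - 2 = 2.

2


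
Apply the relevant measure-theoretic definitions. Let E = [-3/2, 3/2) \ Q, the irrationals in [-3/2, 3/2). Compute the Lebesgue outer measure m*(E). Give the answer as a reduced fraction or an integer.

The interval I = [-3/2, 3/2) has m(I) = 3/2 - (-3/2) = 3 (endpoints are measure-zero, so open/closed/half-open agree). Write I = (I cap Q) u (I \ Q). The rationals in I are countable, so m*(I cap Q) = 0 (cover each rational by intervals whose total length is arbitrarily small). By countable subadditivity m*(I) <= m*(I cap Q) + m*(I \ Q), hence m*(I \ Q) >= m(I) = 3. The reverse inequality m*(I \ Q) <= m*(I) = 3 is trivial since (I \ Q) is a subset of I. Therefore m*(I \ Q) = 3.

3


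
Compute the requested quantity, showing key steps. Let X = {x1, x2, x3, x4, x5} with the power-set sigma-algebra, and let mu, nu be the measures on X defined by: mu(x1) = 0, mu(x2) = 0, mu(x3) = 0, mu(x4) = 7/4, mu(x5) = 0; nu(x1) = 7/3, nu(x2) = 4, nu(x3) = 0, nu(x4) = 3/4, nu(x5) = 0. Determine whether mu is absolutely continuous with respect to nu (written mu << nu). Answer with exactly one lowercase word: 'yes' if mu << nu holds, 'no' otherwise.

mu << nu means: every nu-null measurable set is also mu-null; equivalently, for every atom x, if nu({x}) = 0 then mu({x}) = 0.
Checking each atom:
  x1: nu = 7/3 > 0 -> no constraint.
  x2: nu = 4 > 0 -> no constraint.
  x3: nu = 0, mu = 0 -> consistent with mu << nu.
  x4: nu = 3/4 > 0 -> no constraint.
  x5: nu = 0, mu = 0 -> consistent with mu << nu.
No atom violates the condition. Therefore mu << nu.

yes


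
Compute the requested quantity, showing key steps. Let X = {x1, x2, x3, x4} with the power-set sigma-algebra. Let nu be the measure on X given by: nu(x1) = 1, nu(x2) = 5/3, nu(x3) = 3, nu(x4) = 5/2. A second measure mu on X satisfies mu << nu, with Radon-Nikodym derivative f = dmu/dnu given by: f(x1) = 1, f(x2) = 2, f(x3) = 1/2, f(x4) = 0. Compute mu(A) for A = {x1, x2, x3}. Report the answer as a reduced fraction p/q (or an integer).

By the defining property of the Radon-Nikodym derivative, for every measurable set A,
  mu(A) = integral_A f dnu.
Since nu is a discrete measure concentrated on the atoms of X, the integral over A reduces to the sum
  mu(A) = sum_{x in A} f(x) * nu({x}).
Computing each term:
  x1: f(x1) * nu(x1) = 1 * 1 = 1.
  x2: f(x2) * nu(x2) = 2 * 5/3 = 10/3.
  x3: f(x3) * nu(x3) = 1/2 * 3 = 3/2.
Summing: mu(A) = 1 + 10/3 + 3/2 = 35/6.

35/6


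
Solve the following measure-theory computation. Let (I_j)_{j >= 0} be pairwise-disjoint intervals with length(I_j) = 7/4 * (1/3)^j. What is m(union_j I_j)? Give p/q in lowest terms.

By countable additivity of the Lebesgue measure on pairwise disjoint measurable sets,
  m(union_{j >= 0} I_j) = sum_{j >= 0} m(I_j) = sum_{j >= 0} a * r^j,
  with a = 7/4 and r = 1/3.
Since 0 < r = 1/3 < 1, the geometric series converges:
  sum_{j >= 0} a * r^j = a / (1 - r).
  = 7/4 / (1 - 1/3)
  = 7/4 / (2/3)
  = 21/8.

21/8


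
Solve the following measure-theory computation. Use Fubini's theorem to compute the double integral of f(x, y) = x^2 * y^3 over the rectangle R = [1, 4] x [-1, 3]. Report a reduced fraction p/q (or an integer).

f(x, y) is a tensor product of a function of x and a function of y, and both factors are bounded continuous (hence Lebesgue integrable) on the rectangle, so Fubini's theorem applies:
  integral_R f d(m x m) = (integral_a1^b1 x^2 dx) * (integral_a2^b2 y^3 dy).
Inner integral in x: integral_{1}^{4} x^2 dx = (4^3 - 1^3)/3
  = 21.
Inner integral in y: integral_{-1}^{3} y^3 dy = (3^4 - (-1)^4)/4
  = 20.
Product: (21) * (20) = 420.

420


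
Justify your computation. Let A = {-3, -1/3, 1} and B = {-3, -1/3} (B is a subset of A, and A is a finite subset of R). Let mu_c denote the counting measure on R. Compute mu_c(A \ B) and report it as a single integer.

Counting measure assigns mu_c(E) = |E| (number of elements) when E is finite. For B subset A, A \ B is the set of elements of A not in B, so |A \ B| = |A| - |B|.
|A| = 3, |B| = 2, so mu_c(A \ B) = 3 - 2 = 1.

1


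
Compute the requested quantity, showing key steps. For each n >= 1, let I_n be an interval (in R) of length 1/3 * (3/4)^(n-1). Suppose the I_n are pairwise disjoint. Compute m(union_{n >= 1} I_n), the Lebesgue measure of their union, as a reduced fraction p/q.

By countable additivity of the Lebesgue measure on pairwise disjoint measurable sets,
  m(union_{n >= 1} I_n) = sum_{n >= 1} m(I_n) = sum_{n >= 1} a * r^(n-1),
  with a = 1/3 and r = 3/4.
Since 0 < r = 3/4 < 1, the geometric series converges:
  sum_{n >= 1} a * r^(n-1) = a / (1 - r).
  = 1/3 / (1 - 3/4)
  = 1/3 / (1/4)
  = 4/3.

4/3


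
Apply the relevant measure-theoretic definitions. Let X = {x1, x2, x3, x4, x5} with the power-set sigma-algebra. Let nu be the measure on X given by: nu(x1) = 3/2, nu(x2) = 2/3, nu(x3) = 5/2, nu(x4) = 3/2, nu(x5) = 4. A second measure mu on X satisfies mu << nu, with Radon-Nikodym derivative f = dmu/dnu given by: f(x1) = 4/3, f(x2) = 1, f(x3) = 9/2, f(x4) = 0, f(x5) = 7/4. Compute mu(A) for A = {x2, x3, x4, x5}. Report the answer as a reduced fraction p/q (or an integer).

By the defining property of the Radon-Nikodym derivative, for every measurable set A,
  mu(A) = integral_A f dnu.
Since nu is a discrete measure concentrated on the atoms of X, the integral over A reduces to the sum
  mu(A) = sum_{x in A} f(x) * nu({x}).
Computing each term:
  x2: f(x2) * nu(x2) = 1 * 2/3 = 2/3.
  x3: f(x3) * nu(x3) = 9/2 * 5/2 = 45/4.
  x4: f(x4) * nu(x4) = 0 * 3/2 = 0.
  x5: f(x5) * nu(x5) = 7/4 * 4 = 7.
Summing: mu(A) = 2/3 + 45/4 + 0 + 7 = 227/12.

227/12


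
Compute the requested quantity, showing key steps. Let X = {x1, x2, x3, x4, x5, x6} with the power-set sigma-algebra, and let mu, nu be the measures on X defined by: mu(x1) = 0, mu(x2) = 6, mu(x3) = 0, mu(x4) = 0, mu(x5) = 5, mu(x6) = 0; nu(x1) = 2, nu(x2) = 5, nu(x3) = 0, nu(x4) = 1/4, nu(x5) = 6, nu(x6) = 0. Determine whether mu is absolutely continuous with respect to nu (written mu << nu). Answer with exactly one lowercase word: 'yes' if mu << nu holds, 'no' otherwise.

mu << nu means: every nu-null measurable set is also mu-null; equivalently, for every atom x, if nu({x}) = 0 then mu({x}) = 0.
Checking each atom:
  x1: nu = 2 > 0 -> no constraint.
  x2: nu = 5 > 0 -> no constraint.
  x3: nu = 0, mu = 0 -> consistent with mu << nu.
  x4: nu = 1/4 > 0 -> no constraint.
  x5: nu = 6 > 0 -> no constraint.
  x6: nu = 0, mu = 0 -> consistent with mu << nu.
No atom violates the condition. Therefore mu << nu.

yes


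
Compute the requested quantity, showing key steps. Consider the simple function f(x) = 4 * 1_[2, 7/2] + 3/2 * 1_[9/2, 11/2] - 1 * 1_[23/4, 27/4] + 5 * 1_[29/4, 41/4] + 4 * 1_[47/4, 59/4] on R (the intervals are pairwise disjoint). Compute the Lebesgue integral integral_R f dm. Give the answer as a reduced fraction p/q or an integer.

For a simple function f = sum_i c_i * 1_{A_i} with disjoint A_i,
  integral f dm = sum_i c_i * m(A_i).
Lengths of the A_i:
  m(A_1) = 7/2 - 2 = 3/2.
  m(A_2) = 11/2 - 9/2 = 1.
  m(A_3) = 27/4 - 23/4 = 1.
  m(A_4) = 41/4 - 29/4 = 3.
  m(A_5) = 59/4 - 47/4 = 3.
Contributions c_i * m(A_i):
  (4) * (3/2) = 6.
  (3/2) * (1) = 3/2.
  (-1) * (1) = -1.
  (5) * (3) = 15.
  (4) * (3) = 12.
Total: 6 + 3/2 - 1 + 15 + 12 = 67/2.

67/2


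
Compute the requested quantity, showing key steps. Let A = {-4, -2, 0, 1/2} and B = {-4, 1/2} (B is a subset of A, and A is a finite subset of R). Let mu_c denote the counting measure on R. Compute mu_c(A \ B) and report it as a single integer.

Counting measure assigns mu_c(E) = |E| (number of elements) when E is finite. For B subset A, A \ B is the set of elements of A not in B, so |A \ B| = |A| - |B|.
|A| = 4, |B| = 2, so mu_c(A \ B) = 4 - 2 = 2.

2


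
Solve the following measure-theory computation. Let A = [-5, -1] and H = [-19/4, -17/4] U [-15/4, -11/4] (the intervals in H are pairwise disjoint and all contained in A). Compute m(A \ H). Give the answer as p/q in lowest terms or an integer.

The ambient interval has length m(A) = -1 - (-5) = 4.
Since the holes are disjoint and sit inside A, by finite additivity
  m(H) = sum_i (b_i - a_i), and m(A \ H) = m(A) - m(H).
Computing the hole measures:
  m(H_1) = -17/4 - (-19/4) = 1/2.
  m(H_2) = -11/4 - (-15/4) = 1.
Summed: m(H) = 1/2 + 1 = 3/2.
So m(A \ H) = 4 - 3/2 = 5/2.

5/2


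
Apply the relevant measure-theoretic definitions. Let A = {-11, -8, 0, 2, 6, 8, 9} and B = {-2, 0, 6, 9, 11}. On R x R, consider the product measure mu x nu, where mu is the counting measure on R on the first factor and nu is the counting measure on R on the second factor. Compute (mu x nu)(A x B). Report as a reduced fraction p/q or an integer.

For a measurable rectangle A x B, the product measure satisfies
  (mu x nu)(A x B) = mu(A) * nu(B).
  mu(A) = 7.
  nu(B) = 5.
  (mu x nu)(A x B) = 7 * 5 = 35.

35


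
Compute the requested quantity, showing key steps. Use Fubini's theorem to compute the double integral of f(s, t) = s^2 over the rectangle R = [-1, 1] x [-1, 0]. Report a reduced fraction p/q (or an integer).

f(s, t) is a tensor product of a function of s and a function of t, and both factors are bounded continuous (hence Lebesgue integrable) on the rectangle, so Fubini's theorem applies:
  integral_R f d(m x m) = (integral_a1^b1 s^2 ds) * (integral_a2^b2 1 dt).
Inner integral in s: integral_{-1}^{1} s^2 ds = (1^3 - (-1)^3)/3
  = 2/3.
Inner integral in t: integral_{-1}^{0} 1 dt = (0^1 - (-1)^1)/1
  = 1.
Product: (2/3) * (1) = 2/3.

2/3


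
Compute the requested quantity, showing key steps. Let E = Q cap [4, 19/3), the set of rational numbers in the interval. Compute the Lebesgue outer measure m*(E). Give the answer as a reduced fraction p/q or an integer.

The set Q cap [4, 19/3) is countable (a subset of the countable set Q). Lebesgue outer measure of any countable set is 0: each singleton {q} has m*({q}) = 0, and by countable subadditivity m*(union_k {q_k}) <= sum_k m*({q_k}) = sum_k 0 = 0. The reverse inequality m*(E) >= 0 is automatic. So m*(Q cap [4, 19/3)) = 0.

0


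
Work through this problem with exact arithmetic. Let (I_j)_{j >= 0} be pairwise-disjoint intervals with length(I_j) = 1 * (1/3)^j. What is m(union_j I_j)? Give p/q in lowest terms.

By countable additivity of the Lebesgue measure on pairwise disjoint measurable sets,
  m(union_{j >= 0} I_j) = sum_{j >= 0} m(I_j) = sum_{j >= 0} a * r^j,
  with a = 1 and r = 1/3.
Since 0 < r = 1/3 < 1, the geometric series converges:
  sum_{j >= 0} a * r^j = a / (1 - r).
  = 1 / (1 - 1/3)
  = 1 / (2/3)
  = 3/2.

3/2


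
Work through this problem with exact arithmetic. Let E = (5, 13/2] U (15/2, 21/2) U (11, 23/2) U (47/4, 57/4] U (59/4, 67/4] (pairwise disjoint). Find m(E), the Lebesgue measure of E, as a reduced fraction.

For pairwise disjoint intervals, m(union_i I_i) = sum_i m(I_i),
and m is invariant under swapping open/closed endpoints (single points have measure 0).
So m(E) = sum_i (b_i - a_i).
  I_1 has length 13/2 - 5 = 3/2.
  I_2 has length 21/2 - 15/2 = 3.
  I_3 has length 23/2 - 11 = 1/2.
  I_4 has length 57/4 - 47/4 = 5/2.
  I_5 has length 67/4 - 59/4 = 2.
Summing:
  m(E) = 3/2 + 3 + 1/2 + 5/2 + 2 = 19/2.

19/2


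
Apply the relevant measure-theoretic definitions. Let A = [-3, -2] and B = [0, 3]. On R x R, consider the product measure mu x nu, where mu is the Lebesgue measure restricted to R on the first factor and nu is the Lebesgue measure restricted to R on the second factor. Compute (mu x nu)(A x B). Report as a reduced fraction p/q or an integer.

For a measurable rectangle A x B, the product measure satisfies
  (mu x nu)(A x B) = mu(A) * nu(B).
  mu(A) = 1.
  nu(B) = 3.
  (mu x nu)(A x B) = 1 * 3 = 3.

3


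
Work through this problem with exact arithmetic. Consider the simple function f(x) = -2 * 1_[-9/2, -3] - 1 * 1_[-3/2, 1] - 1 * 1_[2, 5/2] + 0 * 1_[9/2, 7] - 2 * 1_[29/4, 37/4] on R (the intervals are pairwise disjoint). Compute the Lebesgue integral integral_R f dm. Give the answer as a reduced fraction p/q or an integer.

For a simple function f = sum_i c_i * 1_{A_i} with disjoint A_i,
  integral f dm = sum_i c_i * m(A_i).
Lengths of the A_i:
  m(A_1) = -3 - (-9/2) = 3/2.
  m(A_2) = 1 - (-3/2) = 5/2.
  m(A_3) = 5/2 - 2 = 1/2.
  m(A_4) = 7 - 9/2 = 5/2.
  m(A_5) = 37/4 - 29/4 = 2.
Contributions c_i * m(A_i):
  (-2) * (3/2) = -3.
  (-1) * (5/2) = -5/2.
  (-1) * (1/2) = -1/2.
  (0) * (5/2) = 0.
  (-2) * (2) = -4.
Total: -3 - 5/2 - 1/2 + 0 - 4 = -10.

-10


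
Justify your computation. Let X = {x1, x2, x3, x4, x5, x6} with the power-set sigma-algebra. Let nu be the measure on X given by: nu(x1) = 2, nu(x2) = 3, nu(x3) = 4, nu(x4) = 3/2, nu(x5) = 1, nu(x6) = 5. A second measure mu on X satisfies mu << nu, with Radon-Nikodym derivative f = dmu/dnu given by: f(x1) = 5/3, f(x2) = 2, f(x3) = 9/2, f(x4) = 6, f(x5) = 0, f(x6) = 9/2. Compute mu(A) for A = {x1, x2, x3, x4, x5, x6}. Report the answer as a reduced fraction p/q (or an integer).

By the defining property of the Radon-Nikodym derivative, for every measurable set A,
  mu(A) = integral_A f dnu.
Since nu is a discrete measure concentrated on the atoms of X, the integral over A reduces to the sum
  mu(A) = sum_{x in A} f(x) * nu({x}).
Computing each term:
  x1: f(x1) * nu(x1) = 5/3 * 2 = 10/3.
  x2: f(x2) * nu(x2) = 2 * 3 = 6.
  x3: f(x3) * nu(x3) = 9/2 * 4 = 18.
  x4: f(x4) * nu(x4) = 6 * 3/2 = 9.
  x5: f(x5) * nu(x5) = 0 * 1 = 0.
  x6: f(x6) * nu(x6) = 9/2 * 5 = 45/2.
Summing: mu(A) = 10/3 + 6 + 18 + 9 + 0 + 45/2 = 353/6.

353/6


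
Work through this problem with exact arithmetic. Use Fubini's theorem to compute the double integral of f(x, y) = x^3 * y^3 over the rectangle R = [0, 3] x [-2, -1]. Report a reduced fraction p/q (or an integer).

f(x, y) is a tensor product of a function of x and a function of y, and both factors are bounded continuous (hence Lebesgue integrable) on the rectangle, so Fubini's theorem applies:
  integral_R f d(m x m) = (integral_a1^b1 x^3 dx) * (integral_a2^b2 y^3 dy).
Inner integral in x: integral_{0}^{3} x^3 dx = (3^4 - 0^4)/4
  = 81/4.
Inner integral in y: integral_{-2}^{-1} y^3 dy = ((-1)^4 - (-2)^4)/4
  = -15/4.
Product: (81/4) * (-15/4) = -1215/16.

-1215/16


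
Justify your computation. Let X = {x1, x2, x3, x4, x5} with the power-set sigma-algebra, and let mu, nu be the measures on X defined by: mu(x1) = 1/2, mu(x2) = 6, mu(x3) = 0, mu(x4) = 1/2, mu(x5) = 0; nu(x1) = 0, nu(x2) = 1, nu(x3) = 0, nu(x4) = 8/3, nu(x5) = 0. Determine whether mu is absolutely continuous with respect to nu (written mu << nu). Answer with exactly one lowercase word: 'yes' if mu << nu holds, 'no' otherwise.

mu << nu means: every nu-null measurable set is also mu-null; equivalently, for every atom x, if nu({x}) = 0 then mu({x}) = 0.
Checking each atom:
  x1: nu = 0, mu = 1/2 > 0 -> violates mu << nu.
  x2: nu = 1 > 0 -> no constraint.
  x3: nu = 0, mu = 0 -> consistent with mu << nu.
  x4: nu = 8/3 > 0 -> no constraint.
  x5: nu = 0, mu = 0 -> consistent with mu << nu.
The atom(s) x1 violate the condition (nu = 0 but mu > 0). Therefore mu is NOT absolutely continuous w.r.t. nu.

no


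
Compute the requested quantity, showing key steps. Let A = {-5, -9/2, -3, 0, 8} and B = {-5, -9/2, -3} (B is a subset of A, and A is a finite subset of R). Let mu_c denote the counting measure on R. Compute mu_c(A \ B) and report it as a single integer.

Counting measure assigns mu_c(E) = |E| (number of elements) when E is finite. For B subset A, A \ B is the set of elements of A not in B, so |A \ B| = |A| - |B|.
|A| = 5, |B| = 3, so mu_c(A \ B) = 5 - 3 = 2.

2


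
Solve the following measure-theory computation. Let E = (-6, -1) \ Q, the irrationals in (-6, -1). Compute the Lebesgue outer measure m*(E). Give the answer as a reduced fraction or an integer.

The interval I = (-6, -1) has m(I) = -1 - (-6) = 5 (endpoints are measure-zero, so open/closed/half-open agree). Write I = (I cap Q) u (I \ Q). The rationals in I are countable, so m*(I cap Q) = 0 (cover each rational by intervals whose total length is arbitrarily small). By countable subadditivity m*(I) <= m*(I cap Q) + m*(I \ Q), hence m*(I \ Q) >= m(I) = 5. The reverse inequality m*(I \ Q) <= m*(I) = 5 is trivial since (I \ Q) is a subset of I. Therefore m*(I \ Q) = 5.

5


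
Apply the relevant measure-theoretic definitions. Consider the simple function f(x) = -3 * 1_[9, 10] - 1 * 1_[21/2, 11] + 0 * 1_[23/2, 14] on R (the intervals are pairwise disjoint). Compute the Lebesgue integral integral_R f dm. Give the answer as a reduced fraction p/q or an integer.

For a simple function f = sum_i c_i * 1_{A_i} with disjoint A_i,
  integral f dm = sum_i c_i * m(A_i).
Lengths of the A_i:
  m(A_1) = 10 - 9 = 1.
  m(A_2) = 11 - 21/2 = 1/2.
  m(A_3) = 14 - 23/2 = 5/2.
Contributions c_i * m(A_i):
  (-3) * (1) = -3.
  (-1) * (1/2) = -1/2.
  (0) * (5/2) = 0.
Total: -3 - 1/2 + 0 = -7/2.

-7/2


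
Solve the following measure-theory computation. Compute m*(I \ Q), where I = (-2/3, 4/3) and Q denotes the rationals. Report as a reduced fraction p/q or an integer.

The interval I = (-2/3, 4/3) has m(I) = 4/3 - (-2/3) = 2 (endpoints are measure-zero, so open/closed/half-open agree). Write I = (I cap Q) u (I \ Q). The rationals in I are countable, so m*(I cap Q) = 0 (cover each rational by intervals whose total length is arbitrarily small). By countable subadditivity m*(I) <= m*(I cap Q) + m*(I \ Q), hence m*(I \ Q) >= m(I) = 2. The reverse inequality m*(I \ Q) <= m*(I) = 2 is trivial since (I \ Q) is a subset of I. Therefore m*(I \ Q) = 2.

2


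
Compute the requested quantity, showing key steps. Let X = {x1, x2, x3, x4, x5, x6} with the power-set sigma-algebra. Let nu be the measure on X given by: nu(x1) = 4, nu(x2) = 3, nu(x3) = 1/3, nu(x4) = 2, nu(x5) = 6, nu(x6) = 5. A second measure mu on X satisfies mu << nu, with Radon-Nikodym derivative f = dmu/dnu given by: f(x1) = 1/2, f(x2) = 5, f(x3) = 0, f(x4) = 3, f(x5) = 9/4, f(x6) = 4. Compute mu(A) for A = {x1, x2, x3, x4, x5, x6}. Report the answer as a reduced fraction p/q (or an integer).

By the defining property of the Radon-Nikodym derivative, for every measurable set A,
  mu(A) = integral_A f dnu.
Since nu is a discrete measure concentrated on the atoms of X, the integral over A reduces to the sum
  mu(A) = sum_{x in A} f(x) * nu({x}).
Computing each term:
  x1: f(x1) * nu(x1) = 1/2 * 4 = 2.
  x2: f(x2) * nu(x2) = 5 * 3 = 15.
  x3: f(x3) * nu(x3) = 0 * 1/3 = 0.
  x4: f(x4) * nu(x4) = 3 * 2 = 6.
  x5: f(x5) * nu(x5) = 9/4 * 6 = 27/2.
  x6: f(x6) * nu(x6) = 4 * 5 = 20.
Summing: mu(A) = 2 + 15 + 0 + 6 + 27/2 + 20 = 113/2.

113/2


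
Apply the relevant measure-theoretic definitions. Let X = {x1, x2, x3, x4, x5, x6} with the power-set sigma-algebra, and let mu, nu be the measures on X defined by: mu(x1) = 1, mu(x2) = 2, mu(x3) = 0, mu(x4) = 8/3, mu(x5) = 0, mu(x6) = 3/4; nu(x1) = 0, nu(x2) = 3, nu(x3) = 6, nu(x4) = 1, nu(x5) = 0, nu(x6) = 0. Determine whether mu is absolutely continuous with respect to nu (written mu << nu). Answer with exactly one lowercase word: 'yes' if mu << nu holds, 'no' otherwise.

mu << nu means: every nu-null measurable set is also mu-null; equivalently, for every atom x, if nu({x}) = 0 then mu({x}) = 0.
Checking each atom:
  x1: nu = 0, mu = 1 > 0 -> violates mu << nu.
  x2: nu = 3 > 0 -> no constraint.
  x3: nu = 6 > 0 -> no constraint.
  x4: nu = 1 > 0 -> no constraint.
  x5: nu = 0, mu = 0 -> consistent with mu << nu.
  x6: nu = 0, mu = 3/4 > 0 -> violates mu << nu.
The atom(s) x1, x6 violate the condition (nu = 0 but mu > 0). Therefore mu is NOT absolutely continuous w.r.t. nu.

no


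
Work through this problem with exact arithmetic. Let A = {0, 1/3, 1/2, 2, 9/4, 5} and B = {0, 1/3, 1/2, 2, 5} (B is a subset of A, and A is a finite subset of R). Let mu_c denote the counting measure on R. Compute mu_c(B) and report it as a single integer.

Counting measure assigns mu_c(E) = |E| (number of elements) when E is finite.
B has 5 element(s), so mu_c(B) = 5.

5


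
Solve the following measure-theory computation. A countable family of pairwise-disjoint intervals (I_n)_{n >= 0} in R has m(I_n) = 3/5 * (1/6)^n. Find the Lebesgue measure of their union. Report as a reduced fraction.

By countable additivity of the Lebesgue measure on pairwise disjoint measurable sets,
  m(union_{n >= 0} I_n) = sum_{n >= 0} m(I_n) = sum_{n >= 0} a * r^n,
  with a = 3/5 and r = 1/6.
Since 0 < r = 1/6 < 1, the geometric series converges:
  sum_{n >= 0} a * r^n = a / (1 - r).
  = 3/5 / (1 - 1/6)
  = 3/5 / (5/6)
  = 18/25.

18/25


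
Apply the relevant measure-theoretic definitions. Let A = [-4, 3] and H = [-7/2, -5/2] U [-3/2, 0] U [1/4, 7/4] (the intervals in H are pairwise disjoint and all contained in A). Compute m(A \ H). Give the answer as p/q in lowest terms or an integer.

The ambient interval has length m(A) = 3 - (-4) = 7.
Since the holes are disjoint and sit inside A, by finite additivity
  m(H) = sum_i (b_i - a_i), and m(A \ H) = m(A) - m(H).
Computing the hole measures:
  m(H_1) = -5/2 - (-7/2) = 1.
  m(H_2) = 0 - (-3/2) = 3/2.
  m(H_3) = 7/4 - 1/4 = 3/2.
Summed: m(H) = 1 + 3/2 + 3/2 = 4.
So m(A \ H) = 7 - 4 = 3.

3


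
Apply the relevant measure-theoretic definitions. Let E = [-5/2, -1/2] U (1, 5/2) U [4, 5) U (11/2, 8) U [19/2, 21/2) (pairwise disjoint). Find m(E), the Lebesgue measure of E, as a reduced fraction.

For pairwise disjoint intervals, m(union_i I_i) = sum_i m(I_i),
and m is invariant under swapping open/closed endpoints (single points have measure 0).
So m(E) = sum_i (b_i - a_i).
  I_1 has length -1/2 - (-5/2) = 2.
  I_2 has length 5/2 - 1 = 3/2.
  I_3 has length 5 - 4 = 1.
  I_4 has length 8 - 11/2 = 5/2.
  I_5 has length 21/2 - 19/2 = 1.
Summing:
  m(E) = 2 + 3/2 + 1 + 5/2 + 1 = 8.

8


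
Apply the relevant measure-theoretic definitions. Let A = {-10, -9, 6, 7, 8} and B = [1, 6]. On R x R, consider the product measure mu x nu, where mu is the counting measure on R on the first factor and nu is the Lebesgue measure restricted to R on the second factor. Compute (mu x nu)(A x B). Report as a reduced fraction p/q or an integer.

For a measurable rectangle A x B, the product measure satisfies
  (mu x nu)(A x B) = mu(A) * nu(B).
  mu(A) = 5.
  nu(B) = 5.
  (mu x nu)(A x B) = 5 * 5 = 25.

25


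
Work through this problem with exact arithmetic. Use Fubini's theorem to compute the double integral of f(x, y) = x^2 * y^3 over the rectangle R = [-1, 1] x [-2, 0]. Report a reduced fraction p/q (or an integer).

f(x, y) is a tensor product of a function of x and a function of y, and both factors are bounded continuous (hence Lebesgue integrable) on the rectangle, so Fubini's theorem applies:
  integral_R f d(m x m) = (integral_a1^b1 x^2 dx) * (integral_a2^b2 y^3 dy).
Inner integral in x: integral_{-1}^{1} x^2 dx = (1^3 - (-1)^3)/3
  = 2/3.
Inner integral in y: integral_{-2}^{0} y^3 dy = (0^4 - (-2)^4)/4
  = -4.
Product: (2/3) * (-4) = -8/3.

-8/3


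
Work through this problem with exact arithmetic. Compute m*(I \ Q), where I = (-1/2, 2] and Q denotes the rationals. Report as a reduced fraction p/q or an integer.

The interval I = (-1/2, 2] has m(I) = 2 - (-1/2) = 5/2 (endpoints are measure-zero, so open/closed/half-open agree). Write I = (I cap Q) u (I \ Q). The rationals in I are countable, so m*(I cap Q) = 0 (cover each rational by intervals whose total length is arbitrarily small). By countable subadditivity m*(I) <= m*(I cap Q) + m*(I \ Q), hence m*(I \ Q) >= m(I) = 5/2. The reverse inequality m*(I \ Q) <= m*(I) = 5/2 is trivial since (I \ Q) is a subset of I. Therefore m*(I \ Q) = 5/2.

5/2


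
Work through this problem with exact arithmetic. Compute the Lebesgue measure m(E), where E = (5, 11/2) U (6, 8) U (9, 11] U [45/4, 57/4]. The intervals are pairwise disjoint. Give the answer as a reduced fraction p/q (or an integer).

For pairwise disjoint intervals, m(union_i I_i) = sum_i m(I_i),
and m is invariant under swapping open/closed endpoints (single points have measure 0).
So m(E) = sum_i (b_i - a_i).
  I_1 has length 11/2 - 5 = 1/2.
  I_2 has length 8 - 6 = 2.
  I_3 has length 11 - 9 = 2.
  I_4 has length 57/4 - 45/4 = 3.
Summing:
  m(E) = 1/2 + 2 + 2 + 3 = 15/2.

15/2


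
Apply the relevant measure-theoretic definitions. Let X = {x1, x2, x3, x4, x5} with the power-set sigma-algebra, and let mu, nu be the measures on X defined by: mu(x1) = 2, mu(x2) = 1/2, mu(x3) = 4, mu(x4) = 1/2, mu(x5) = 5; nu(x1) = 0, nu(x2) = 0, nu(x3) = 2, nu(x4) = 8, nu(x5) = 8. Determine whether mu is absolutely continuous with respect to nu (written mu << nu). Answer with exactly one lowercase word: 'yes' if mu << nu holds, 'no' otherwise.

mu << nu means: every nu-null measurable set is also mu-null; equivalently, for every atom x, if nu({x}) = 0 then mu({x}) = 0.
Checking each atom:
  x1: nu = 0, mu = 2 > 0 -> violates mu << nu.
  x2: nu = 0, mu = 1/2 > 0 -> violates mu << nu.
  x3: nu = 2 > 0 -> no constraint.
  x4: nu = 8 > 0 -> no constraint.
  x5: nu = 8 > 0 -> no constraint.
The atom(s) x1, x2 violate the condition (nu = 0 but mu > 0). Therefore mu is NOT absolutely continuous w.r.t. nu.

no


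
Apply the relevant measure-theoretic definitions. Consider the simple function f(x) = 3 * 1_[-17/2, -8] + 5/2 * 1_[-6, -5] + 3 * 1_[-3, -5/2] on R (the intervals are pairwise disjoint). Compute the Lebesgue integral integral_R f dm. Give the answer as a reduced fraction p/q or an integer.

For a simple function f = sum_i c_i * 1_{A_i} with disjoint A_i,
  integral f dm = sum_i c_i * m(A_i).
Lengths of the A_i:
  m(A_1) = -8 - (-17/2) = 1/2.
  m(A_2) = -5 - (-6) = 1.
  m(A_3) = -5/2 - (-3) = 1/2.
Contributions c_i * m(A_i):
  (3) * (1/2) = 3/2.
  (5/2) * (1) = 5/2.
  (3) * (1/2) = 3/2.
Total: 3/2 + 5/2 + 3/2 = 11/2.

11/2


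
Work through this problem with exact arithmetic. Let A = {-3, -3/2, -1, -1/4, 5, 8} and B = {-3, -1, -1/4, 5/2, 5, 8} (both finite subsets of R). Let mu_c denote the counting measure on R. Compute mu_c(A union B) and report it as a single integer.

Counting measure on a finite set equals cardinality. By inclusion-exclusion, |A union B| = |A| + |B| - |A cap B|.
|A| = 6, |B| = 6, |A cap B| = 5.
So mu_c(A union B) = 6 + 6 - 5 = 7.

7


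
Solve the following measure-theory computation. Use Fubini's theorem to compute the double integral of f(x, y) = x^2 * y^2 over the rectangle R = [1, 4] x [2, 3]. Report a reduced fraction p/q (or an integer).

f(x, y) is a tensor product of a function of x and a function of y, and both factors are bounded continuous (hence Lebesgue integrable) on the rectangle, so Fubini's theorem applies:
  integral_R f d(m x m) = (integral_a1^b1 x^2 dx) * (integral_a2^b2 y^2 dy).
Inner integral in x: integral_{1}^{4} x^2 dx = (4^3 - 1^3)/3
  = 21.
Inner integral in y: integral_{2}^{3} y^2 dy = (3^3 - 2^3)/3
  = 19/3.
Product: (21) * (19/3) = 133.

133


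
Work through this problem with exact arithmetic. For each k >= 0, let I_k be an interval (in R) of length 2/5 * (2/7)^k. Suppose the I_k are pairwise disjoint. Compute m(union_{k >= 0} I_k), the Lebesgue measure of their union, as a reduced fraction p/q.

By countable additivity of the Lebesgue measure on pairwise disjoint measurable sets,
  m(union_{k >= 0} I_k) = sum_{k >= 0} m(I_k) = sum_{k >= 0} a * r^k,
  with a = 2/5 and r = 2/7.
Since 0 < r = 2/7 < 1, the geometric series converges:
  sum_{k >= 0} a * r^k = a / (1 - r).
  = 2/5 / (1 - 2/7)
  = 2/5 / (5/7)
  = 14/25.

14/25


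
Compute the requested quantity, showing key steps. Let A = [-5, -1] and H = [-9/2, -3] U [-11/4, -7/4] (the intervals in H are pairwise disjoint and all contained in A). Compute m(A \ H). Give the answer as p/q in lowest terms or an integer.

The ambient interval has length m(A) = -1 - (-5) = 4.
Since the holes are disjoint and sit inside A, by finite additivity
  m(H) = sum_i (b_i - a_i), and m(A \ H) = m(A) - m(H).
Computing the hole measures:
  m(H_1) = -3 - (-9/2) = 3/2.
  m(H_2) = -7/4 - (-11/4) = 1.
Summed: m(H) = 3/2 + 1 = 5/2.
So m(A \ H) = 4 - 5/2 = 3/2.

3/2


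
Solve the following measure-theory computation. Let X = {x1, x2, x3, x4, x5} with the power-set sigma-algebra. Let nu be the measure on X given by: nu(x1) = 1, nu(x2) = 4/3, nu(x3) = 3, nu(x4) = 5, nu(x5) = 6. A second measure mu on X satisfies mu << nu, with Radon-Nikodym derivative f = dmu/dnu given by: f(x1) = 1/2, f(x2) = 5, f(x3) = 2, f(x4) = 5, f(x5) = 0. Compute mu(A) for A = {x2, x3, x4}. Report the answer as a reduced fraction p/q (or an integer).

By the defining property of the Radon-Nikodym derivative, for every measurable set A,
  mu(A) = integral_A f dnu.
Since nu is a discrete measure concentrated on the atoms of X, the integral over A reduces to the sum
  mu(A) = sum_{x in A} f(x) * nu({x}).
Computing each term:
  x2: f(x2) * nu(x2) = 5 * 4/3 = 20/3.
  x3: f(x3) * nu(x3) = 2 * 3 = 6.
  x4: f(x4) * nu(x4) = 5 * 5 = 25.
Summing: mu(A) = 20/3 + 6 + 25 = 113/3.

113/3


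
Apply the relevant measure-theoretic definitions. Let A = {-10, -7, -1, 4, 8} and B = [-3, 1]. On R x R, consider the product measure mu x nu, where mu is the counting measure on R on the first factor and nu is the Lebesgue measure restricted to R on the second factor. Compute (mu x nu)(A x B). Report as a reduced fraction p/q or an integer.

For a measurable rectangle A x B, the product measure satisfies
  (mu x nu)(A x B) = mu(A) * nu(B).
  mu(A) = 5.
  nu(B) = 4.
  (mu x nu)(A x B) = 5 * 4 = 20.

20


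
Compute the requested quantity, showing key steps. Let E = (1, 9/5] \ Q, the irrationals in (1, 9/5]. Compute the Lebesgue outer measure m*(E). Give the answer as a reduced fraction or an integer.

The interval I = (1, 9/5] has m(I) = 9/5 - 1 = 4/5 (endpoints are measure-zero, so open/closed/half-open agree). Write I = (I cap Q) u (I \ Q). The rationals in I are countable, so m*(I cap Q) = 0 (cover each rational by intervals whose total length is arbitrarily small). By countable subadditivity m*(I) <= m*(I cap Q) + m*(I \ Q), hence m*(I \ Q) >= m(I) = 4/5. The reverse inequality m*(I \ Q) <= m*(I) = 4/5 is trivial since (I \ Q) is a subset of I. Therefore m*(I \ Q) = 4/5.

4/5


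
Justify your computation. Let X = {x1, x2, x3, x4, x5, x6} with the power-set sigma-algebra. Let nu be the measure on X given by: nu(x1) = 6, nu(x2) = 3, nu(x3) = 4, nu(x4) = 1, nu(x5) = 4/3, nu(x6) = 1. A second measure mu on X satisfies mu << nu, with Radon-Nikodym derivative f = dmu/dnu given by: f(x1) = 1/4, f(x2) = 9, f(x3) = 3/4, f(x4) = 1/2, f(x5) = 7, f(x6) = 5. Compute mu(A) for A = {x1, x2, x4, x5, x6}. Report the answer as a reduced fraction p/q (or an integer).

By the defining property of the Radon-Nikodym derivative, for every measurable set A,
  mu(A) = integral_A f dnu.
Since nu is a discrete measure concentrated on the atoms of X, the integral over A reduces to the sum
  mu(A) = sum_{x in A} f(x) * nu({x}).
Computing each term:
  x1: f(x1) * nu(x1) = 1/4 * 6 = 3/2.
  x2: f(x2) * nu(x2) = 9 * 3 = 27.
  x4: f(x4) * nu(x4) = 1/2 * 1 = 1/2.
  x5: f(x5) * nu(x5) = 7 * 4/3 = 28/3.
  x6: f(x6) * nu(x6) = 5 * 1 = 5.
Summing: mu(A) = 3/2 + 27 + 1/2 + 28/3 + 5 = 130/3.

130/3


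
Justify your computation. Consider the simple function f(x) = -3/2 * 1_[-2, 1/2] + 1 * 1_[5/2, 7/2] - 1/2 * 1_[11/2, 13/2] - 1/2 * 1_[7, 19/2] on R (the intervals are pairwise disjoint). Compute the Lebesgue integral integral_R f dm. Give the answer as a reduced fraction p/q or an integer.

For a simple function f = sum_i c_i * 1_{A_i} with disjoint A_i,
  integral f dm = sum_i c_i * m(A_i).
Lengths of the A_i:
  m(A_1) = 1/2 - (-2) = 5/2.
  m(A_2) = 7/2 - 5/2 = 1.
  m(A_3) = 13/2 - 11/2 = 1.
  m(A_4) = 19/2 - 7 = 5/2.
Contributions c_i * m(A_i):
  (-3/2) * (5/2) = -15/4.
  (1) * (1) = 1.
  (-1/2) * (1) = -1/2.
  (-1/2) * (5/2) = -5/4.
Total: -15/4 + 1 - 1/2 - 5/4 = -9/2.

-9/2


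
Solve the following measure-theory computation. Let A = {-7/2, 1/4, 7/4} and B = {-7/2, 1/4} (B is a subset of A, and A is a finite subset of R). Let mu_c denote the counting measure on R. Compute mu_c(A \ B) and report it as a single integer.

Counting measure assigns mu_c(E) = |E| (number of elements) when E is finite. For B subset A, A \ B is the set of elements of A not in B, so |A \ B| = |A| - |B|.
|A| = 3, |B| = 2, so mu_c(A \ B) = 3 - 2 = 1.

1


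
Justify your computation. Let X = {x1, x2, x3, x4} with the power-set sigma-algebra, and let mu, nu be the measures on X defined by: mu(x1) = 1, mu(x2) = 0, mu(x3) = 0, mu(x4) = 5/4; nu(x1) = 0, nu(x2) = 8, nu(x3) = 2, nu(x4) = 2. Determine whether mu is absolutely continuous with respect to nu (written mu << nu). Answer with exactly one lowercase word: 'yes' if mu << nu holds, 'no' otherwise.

mu << nu means: every nu-null measurable set is also mu-null; equivalently, for every atom x, if nu({x}) = 0 then mu({x}) = 0.
Checking each atom:
  x1: nu = 0, mu = 1 > 0 -> violates mu << nu.
  x2: nu = 8 > 0 -> no constraint.
  x3: nu = 2 > 0 -> no constraint.
  x4: nu = 2 > 0 -> no constraint.
The atom(s) x1 violate the condition (nu = 0 but mu > 0). Therefore mu is NOT absolutely continuous w.r.t. nu.

no
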